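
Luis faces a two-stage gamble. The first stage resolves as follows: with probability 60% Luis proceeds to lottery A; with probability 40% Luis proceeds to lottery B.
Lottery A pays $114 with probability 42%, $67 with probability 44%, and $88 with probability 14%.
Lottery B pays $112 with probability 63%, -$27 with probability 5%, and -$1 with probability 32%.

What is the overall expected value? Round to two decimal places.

$81.36

EV(A) = 0.42 × 114 + 0.44 × 67 + 0.14 × 88 = 47.88 + 29.48 + 12.32 = 89.68
EV(B) = 0.63 × 112 + 0.05 × (-27) + 0.32 × (-1) = 70.56 − 1.35 − 0.32 = 68.89
Overall = 0.6 × 89.68 + 0.4 × 68.89 = 53.808 + 27.556 = 81.364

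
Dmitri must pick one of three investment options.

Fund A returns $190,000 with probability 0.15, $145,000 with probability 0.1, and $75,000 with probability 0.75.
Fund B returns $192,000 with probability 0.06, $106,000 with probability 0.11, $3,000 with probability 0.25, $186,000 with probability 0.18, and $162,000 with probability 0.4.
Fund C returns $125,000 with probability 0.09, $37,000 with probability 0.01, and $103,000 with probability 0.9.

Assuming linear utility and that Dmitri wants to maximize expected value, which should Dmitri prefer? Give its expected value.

Fund A = 0.15 × 190000 + 0.1 × 145000 + 0.75 × 75000 = 28500 + 14500 + 56250 = 99250
Fund B = 0.06 × 192000 + 0.11 × 106000 + 0.25 × 3000 + 0.18 × 186000 + 0.4 × 162000 = 11520 + 11660 + 750 + 33480 + 64800 = 122210
Fund C = 0.09 × 125000 + 0.01 × 37000 + 0.9 × 103000 = 11250 + 370 + 92700 = 104320

Fund B ($122,210)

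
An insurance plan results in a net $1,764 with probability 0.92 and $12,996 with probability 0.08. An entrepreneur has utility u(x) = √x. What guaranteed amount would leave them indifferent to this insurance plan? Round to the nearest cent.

E[u] = 0.92·√1764 + 0.08·√12996 = 0.92·42 + 0.08·114 = 47.76
CE = (47.76)² = 2281.0176

$2,281.02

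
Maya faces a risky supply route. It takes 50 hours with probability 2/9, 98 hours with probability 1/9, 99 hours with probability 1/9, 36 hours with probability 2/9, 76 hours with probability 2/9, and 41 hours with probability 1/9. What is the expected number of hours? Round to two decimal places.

EV = 2/9 × 50 + 1/9 × 98 + 1/9 × 99 + 2/9 × 36 + 2/9 × 76 + 1/9 × 41 = 11.1111 + 10.8889 + 11 + 8 + 16.8889 + 4.5556 = 62.4444

62.44 hours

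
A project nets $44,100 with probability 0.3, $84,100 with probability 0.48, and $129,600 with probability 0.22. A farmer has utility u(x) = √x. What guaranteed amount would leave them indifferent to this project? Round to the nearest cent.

$79,185.96

E[u] = 0.3·√44100 + 0.48·√84100 + 0.22·√129600 = 0.3·210 + 0.48·290 + 0.22·360 = 281.4
CE = (281.4)² = 79185.96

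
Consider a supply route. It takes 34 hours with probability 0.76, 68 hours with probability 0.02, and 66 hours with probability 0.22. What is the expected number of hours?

EV = 0.76 × 34 + 0.02 × 68 + 0.22 × 66 = 25.84 + 1.36 + 14.52 = 41.72

41.72 hours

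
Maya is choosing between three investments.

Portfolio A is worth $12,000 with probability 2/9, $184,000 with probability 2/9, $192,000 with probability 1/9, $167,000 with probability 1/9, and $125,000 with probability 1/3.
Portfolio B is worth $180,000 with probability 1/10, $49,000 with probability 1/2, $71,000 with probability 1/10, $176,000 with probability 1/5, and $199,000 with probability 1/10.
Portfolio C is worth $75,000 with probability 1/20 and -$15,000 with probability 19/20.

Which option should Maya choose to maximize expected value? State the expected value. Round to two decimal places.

Portfolio A = 2/9 × 12000 + 2/9 × 184000 + 1/9 × 192000 + 1/9 × 167000 + 1/3 × 125000 = 2666.6667 + 40888.8889 + 21333.3333 + 18555.5556 + 41666.6667 = 125111.1111
Portfolio B = 1/10 × 180000 + 1/2 × 49000 + 1/10 × 71000 + 1/5 × 176000 + 1/10 × 199000 = 18000 + 24500 + 7100 + 35200 + 19900 = 104700
Portfolio C = 1/20 × 75000 + 19/20 × (-15000) = 3750 − 14250 = -10500

Portfolio A ($125,111.11)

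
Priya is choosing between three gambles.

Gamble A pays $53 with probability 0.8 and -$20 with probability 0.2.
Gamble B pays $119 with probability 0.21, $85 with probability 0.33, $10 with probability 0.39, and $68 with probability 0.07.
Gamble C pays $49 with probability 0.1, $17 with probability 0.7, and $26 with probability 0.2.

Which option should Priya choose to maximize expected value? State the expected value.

Gamble B ($61.70)

Gamble A = 0.8 × 53 + 0.2 × (-20) = 42.4 − 4 = 38.4
Gamble B = 0.21 × 119 + 0.33 × 85 + 0.39 × 10 + 0.07 × 68 = 24.99 + 28.05 + 3.9 + 4.76 = 61.7
Gamble C = 0.1 × 49 + 0.7 × 17 + 0.2 × 26 = 4.9 + 11.9 + 5.2 = 22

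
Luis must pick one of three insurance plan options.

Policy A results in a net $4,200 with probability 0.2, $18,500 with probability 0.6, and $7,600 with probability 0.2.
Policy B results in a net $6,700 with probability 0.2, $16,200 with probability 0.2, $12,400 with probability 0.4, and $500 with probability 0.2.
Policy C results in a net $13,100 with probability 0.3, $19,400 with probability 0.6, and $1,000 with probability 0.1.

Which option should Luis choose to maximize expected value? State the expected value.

Policy C ($15,670)

Policy A = 0.2 × 4200 + 0.6 × 18500 + 0.2 × 7600 = 840 + 11100 + 1520 = 13460
Policy B = 0.2 × 6700 + 0.2 × 16200 + 0.4 × 12400 + 0.2 × 500 = 1340 + 3240 + 4960 + 100 = 9640
Policy C = 0.3 × 13100 + 0.6 × 19400 + 0.1 × 1000 = 3930 + 11640 + 100 = 15670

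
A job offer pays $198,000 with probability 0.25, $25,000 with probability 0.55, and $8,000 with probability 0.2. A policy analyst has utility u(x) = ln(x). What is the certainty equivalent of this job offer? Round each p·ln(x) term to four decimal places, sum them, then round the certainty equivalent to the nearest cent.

E[u] = 0.25·ln(198000) + 0.55·ln(25000) + 0.2·ln(8000) = 3.0490 + 5.5696 + 1.7974 = 10.4160
CE = e^10.4160 ≈ 33389.61

$33,389.61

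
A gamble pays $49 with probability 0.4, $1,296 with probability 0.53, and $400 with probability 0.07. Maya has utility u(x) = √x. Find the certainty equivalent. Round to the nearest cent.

$541.96

E[u] = 0.4·√49 + 0.53·√1296 + 0.07·√400 = 0.4·7 + 0.53·36 + 0.07·20 = 23.28
CE = (23.28)² = 541.9584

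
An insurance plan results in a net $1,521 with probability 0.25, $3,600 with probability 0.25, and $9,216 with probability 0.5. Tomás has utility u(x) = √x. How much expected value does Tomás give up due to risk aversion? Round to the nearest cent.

E[u] = 0.25·√1521 + 0.25·√3600 + 0.5·√9216 = 0.25·39 + 0.25·60 + 0.5·96 = 72.75
CE = (72.75)² = 5292.5625
Risk premium = EV − CE = 5888.25 − 5292.5625 = 595.6875

$595.69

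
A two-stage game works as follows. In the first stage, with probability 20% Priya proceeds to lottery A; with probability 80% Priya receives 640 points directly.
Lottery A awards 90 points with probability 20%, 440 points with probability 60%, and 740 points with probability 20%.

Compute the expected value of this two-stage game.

EV(A) = 0.2 × 90 + 0.6 × 440 + 0.2 × 740 = 18 + 264 + 148 = 430
Branch B: 640 (certain)
Overall = 0.2 × 430 + 0.8 × 640 = 86 + 512 = 598

598 points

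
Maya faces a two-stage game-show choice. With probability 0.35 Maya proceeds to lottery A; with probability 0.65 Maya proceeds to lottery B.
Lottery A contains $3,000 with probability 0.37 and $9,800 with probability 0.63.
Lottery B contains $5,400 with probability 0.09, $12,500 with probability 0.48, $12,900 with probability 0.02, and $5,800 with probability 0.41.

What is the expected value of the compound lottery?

$8,478.70

EV(A) = 0.37 × 3000 + 0.63 × 9800 = 1110 + 6174 = 7284
EV(B) = 0.09 × 5400 + 0.48 × 12500 + 0.02 × 12900 + 0.41 × 5800 = 486 + 6000 + 258 + 2378 = 9122
Overall = 0.35 × 7284 + 0.65 × 9122 = 2549.4 + 5929.3 = 8478.7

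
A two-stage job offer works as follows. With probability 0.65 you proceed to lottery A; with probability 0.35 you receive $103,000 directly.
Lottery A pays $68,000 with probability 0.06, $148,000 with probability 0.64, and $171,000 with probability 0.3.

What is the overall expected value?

EV(A) = 0.06 × 68000 + 0.64 × 148000 + 0.3 × 171000 = 4080 + 94720 + 51300 = 150100
Branch B: 103000 (certain)
Overall = 0.65 × 150100 + 0.35 × 103000 = 97565 + 36050 = 133615

$133,615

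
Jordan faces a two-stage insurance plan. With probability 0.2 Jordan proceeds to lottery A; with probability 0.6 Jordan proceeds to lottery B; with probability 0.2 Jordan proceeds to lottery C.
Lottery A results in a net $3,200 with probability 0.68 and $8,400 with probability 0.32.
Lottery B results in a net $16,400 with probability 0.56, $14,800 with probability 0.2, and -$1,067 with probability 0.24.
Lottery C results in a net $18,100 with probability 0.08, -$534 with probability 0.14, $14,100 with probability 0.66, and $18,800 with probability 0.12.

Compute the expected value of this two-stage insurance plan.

$10,692.60

EV(A) = 0.68 × 3200 + 0.32 × 8400 = 2176 + 2688 = 4864
EV(B) = 0.56 × 16400 + 0.2 × 14800 + 0.24 × (-1067) = 9184 + 2960 − 256.08 = 11887.92
EV(C) = 0.08 × 18100 + 0.14 × (-534) + 0.66 × 14100 + 0.12 × 18800 = 1448 − 74.76 + 9306 + 2256 = 12935.24
Overall = 0.2 × 4864 + 0.6 × 11887.92 + 0.2 × 12935.24 = 972.8 + 7132.752 + 2587.048 = 10692.6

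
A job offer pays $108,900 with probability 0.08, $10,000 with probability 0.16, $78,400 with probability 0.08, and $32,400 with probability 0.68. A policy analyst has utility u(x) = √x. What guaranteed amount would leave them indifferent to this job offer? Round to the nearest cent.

E[u] = 0.08·√108900 + 0.16·√10000 + 0.08·√78400 + 0.68·√32400 = 0.08·330 + 0.16·100 + 0.08·280 + 0.68·180 = 187.2
CE = (187.2)² = 35043.84

$35,043.84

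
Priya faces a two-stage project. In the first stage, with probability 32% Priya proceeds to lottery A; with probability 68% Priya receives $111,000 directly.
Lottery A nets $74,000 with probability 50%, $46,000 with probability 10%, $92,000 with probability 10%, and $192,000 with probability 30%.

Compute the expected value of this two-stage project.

EV(A) = 0.5 × 74000 + 0.1 × 46000 + 0.1 × 92000 + 0.3 × 192000 = 37000 + 4600 + 9200 + 57600 = 108400
Branch B: 111000 (certain)
Overall = 0.32 × 108400 + 0.68 × 111000 = 34688 + 75480 = 110168

$110,168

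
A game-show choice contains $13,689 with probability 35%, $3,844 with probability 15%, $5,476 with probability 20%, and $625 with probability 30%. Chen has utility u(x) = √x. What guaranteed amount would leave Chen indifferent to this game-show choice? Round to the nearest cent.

E[u] = 0.35·√13689 + 0.15·√3844 + 0.2·√5476 + 0.3·√625 = 0.35·117 + 0.15·62 + 0.2·74 + 0.3·25 = 72.55
CE = (72.55)² = 5263.5025

$5,263.50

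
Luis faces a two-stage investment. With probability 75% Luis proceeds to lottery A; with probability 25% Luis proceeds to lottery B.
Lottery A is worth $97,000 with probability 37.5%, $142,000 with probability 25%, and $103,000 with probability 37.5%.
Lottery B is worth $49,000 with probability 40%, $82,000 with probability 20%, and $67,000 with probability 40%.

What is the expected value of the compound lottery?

$98,575

EV(A) = 0.375 × 97000 + 0.25 × 142000 + 0.375 × 103000 = 36375 + 35500 + 38625 = 110500
EV(B) = 0.4 × 49000 + 0.2 × 82000 + 0.4 × 67000 = 19600 + 16400 + 26800 = 62800
Overall = 0.75 × 110500 + 0.25 × 62800 = 82875 + 15700 = 98575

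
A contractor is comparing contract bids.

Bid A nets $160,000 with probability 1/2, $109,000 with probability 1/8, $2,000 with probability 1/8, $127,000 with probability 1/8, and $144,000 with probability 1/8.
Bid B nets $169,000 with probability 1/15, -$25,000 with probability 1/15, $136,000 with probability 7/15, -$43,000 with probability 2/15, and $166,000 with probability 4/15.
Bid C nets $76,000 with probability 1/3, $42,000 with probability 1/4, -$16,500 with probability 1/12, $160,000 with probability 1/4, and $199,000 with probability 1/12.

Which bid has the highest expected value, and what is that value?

Bid A ($127,750)

Bid A = 1/2 × 160000 + 1/8 × 109000 + 1/8 × 2000 + 1/8 × 127000 + 1/8 × 144000 = 80000 + 13625 + 250 + 15875 + 18000 = 127750
Bid B = 1/15 × 169000 + 1/15 × (-25000) + 7/15 × 136000 + 2/15 × (-43000) + 4/15 × 166000 = 11266.6667 − 1666.6667 + 63466.6667 − 5733.3333 + 44266.6667 = 111600
Bid C = 1/3 × 76000 + 1/4 × 42000 + 1/12 × (-16500) + 1/4 × 160000 + 1/12 × 199000 = 25333.3333 + 10500 − 1375 + 40000 + 16583.3333 = 91041.6667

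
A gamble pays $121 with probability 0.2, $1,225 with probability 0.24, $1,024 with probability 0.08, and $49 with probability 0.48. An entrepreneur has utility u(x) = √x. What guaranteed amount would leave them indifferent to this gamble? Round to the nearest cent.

E[u] = 0.2·√121 + 0.24·√1225 + 0.08·√1024 + 0.48·√49 = 0.2·11 + 0.24·35 + 0.08·32 + 0.48·7 = 16.52
CE = (16.52)² = 272.9104

$272.91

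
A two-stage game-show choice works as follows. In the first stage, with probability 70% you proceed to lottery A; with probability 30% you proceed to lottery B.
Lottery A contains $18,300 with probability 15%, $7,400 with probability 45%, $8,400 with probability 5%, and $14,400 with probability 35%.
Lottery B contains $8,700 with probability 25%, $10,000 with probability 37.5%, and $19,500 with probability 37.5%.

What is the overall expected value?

EV(A) = 0.15 × 18300 + 0.45 × 7400 + 0.05 × 8400 + 0.35 × 14400 = 2745 + 3330 + 420 + 5040 = 11535
EV(B) = 0.25 × 8700 + 0.375 × 10000 + 0.375 × 19500 = 2175 + 3750 + 7312.5 = 13237.5
Overall = 0.7 × 11535 + 0.3 × 13237.5 = 8074.5 + 3971.25 = 12045.75

$12,045.75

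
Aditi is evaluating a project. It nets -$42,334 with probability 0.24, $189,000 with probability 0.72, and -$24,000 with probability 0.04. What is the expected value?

EV = 0.24 × (-42334) + 0.72 × 189000 + 0.04 × (-24000) = -10160.16 + 136080 − 960 = 124959.84

$124,959.84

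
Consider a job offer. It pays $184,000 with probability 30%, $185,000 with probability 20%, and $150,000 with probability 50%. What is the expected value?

$167,200

EV = 0.3 × 184000 + 0.2 × 185000 + 0.5 × 150000 = 55200 + 37000 + 75000 = 167200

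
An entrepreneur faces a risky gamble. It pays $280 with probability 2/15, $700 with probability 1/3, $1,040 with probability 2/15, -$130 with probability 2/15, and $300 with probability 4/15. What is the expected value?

EV = 2/15 × 280 + 1/3 × 700 + 2/15 × 1040 + 2/15 × (-130) + 4/15 × 300 = 37.3333 + 233.3333 + 138.6667 − 17.3333 + 80 = 472

$472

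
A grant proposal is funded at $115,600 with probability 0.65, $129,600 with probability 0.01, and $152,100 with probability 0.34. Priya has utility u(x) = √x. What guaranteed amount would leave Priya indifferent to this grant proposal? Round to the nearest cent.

E[u] = 0.65·√115600 + 0.01·√129600 + 0.34·√152100 = 0.65·340 + 0.01·360 + 0.34·390 = 357.2
CE = (357.2)² = 127591.84

$127,591.84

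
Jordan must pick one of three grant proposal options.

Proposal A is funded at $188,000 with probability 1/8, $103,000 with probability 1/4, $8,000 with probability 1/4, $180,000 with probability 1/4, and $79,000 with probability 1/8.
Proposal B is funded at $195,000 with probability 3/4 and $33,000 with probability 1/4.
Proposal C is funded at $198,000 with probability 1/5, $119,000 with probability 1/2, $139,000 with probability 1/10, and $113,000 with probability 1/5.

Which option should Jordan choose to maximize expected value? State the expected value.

Proposal A = 1/8 × 188000 + 1/4 × 103000 + 1/4 × 8000 + 1/4 × 180000 + 1/8 × 79000 = 23500 + 25750 + 2000 + 45000 + 9875 = 106125
Proposal B = 3/4 × 195000 + 1/4 × 33000 = 146250 + 8250 = 154500
Proposal C = 1/5 × 198000 + 1/2 × 119000 + 1/10 × 139000 + 1/5 × 113000 = 39600 + 59500 + 13900 + 22600 = 135600

Proposal B ($154,500)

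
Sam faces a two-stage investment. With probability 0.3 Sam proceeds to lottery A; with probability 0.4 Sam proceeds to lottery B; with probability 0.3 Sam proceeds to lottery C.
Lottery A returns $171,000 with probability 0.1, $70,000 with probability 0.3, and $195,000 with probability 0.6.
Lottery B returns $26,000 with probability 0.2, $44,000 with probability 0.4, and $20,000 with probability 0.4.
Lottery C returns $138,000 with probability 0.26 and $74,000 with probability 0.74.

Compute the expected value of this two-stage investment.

$86,042

EV(A) = 0.1 × 171000 + 0.3 × 70000 + 0.6 × 195000 = 17100 + 21000 + 117000 = 155100
EV(B) = 0.2 × 26000 + 0.4 × 44000 + 0.4 × 20000 = 5200 + 17600 + 8000 = 30800
EV(C) = 0.26 × 138000 + 0.74 × 74000 = 35880 + 54760 = 90640
Overall = 0.3 × 155100 + 0.4 × 30800 + 0.3 × 90640 = 46530 + 12320 + 27192 = 86042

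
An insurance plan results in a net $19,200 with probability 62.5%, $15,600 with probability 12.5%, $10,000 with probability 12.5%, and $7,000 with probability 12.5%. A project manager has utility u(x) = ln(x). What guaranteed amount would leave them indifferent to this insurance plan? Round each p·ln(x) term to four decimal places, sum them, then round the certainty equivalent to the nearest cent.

$15,200.75

E[u] = 0.625·ln(19200) + 0.125·ln(15600) + 0.125·ln(10000) + 0.125·ln(7000) = 6.1642 + 1.2069 + 1.1513 + 1.1067 = 9.6291
CE = e^9.6291 ≈ 15200.75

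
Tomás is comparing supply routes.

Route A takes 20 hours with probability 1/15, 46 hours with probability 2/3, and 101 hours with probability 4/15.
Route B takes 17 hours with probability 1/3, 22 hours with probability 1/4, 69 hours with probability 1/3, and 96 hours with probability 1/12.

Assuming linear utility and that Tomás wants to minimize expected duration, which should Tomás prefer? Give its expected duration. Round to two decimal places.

Route A = 1/15 × 20 + 2/3 × 46 + 4/15 × 101 = 1.3333 + 30.6667 + 26.9333 = 58.9333
Route B = 1/3 × 17 + 1/4 × 22 + 1/3 × 69 + 1/12 × 96 = 5.6667 + 5.5 + 23 + 8 = 42.1667

Route B (42.17 hours)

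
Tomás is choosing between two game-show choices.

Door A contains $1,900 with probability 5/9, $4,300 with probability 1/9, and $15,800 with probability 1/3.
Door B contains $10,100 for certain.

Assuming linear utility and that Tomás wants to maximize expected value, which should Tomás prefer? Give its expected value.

Door A = 5/9 × 1900 + 1/9 × 4300 + 1/3 × 15800 = 1055.5556 + 477.7778 + 5266.6667 = 6800
Door B: 10100 (certain)

Door B ($10,100)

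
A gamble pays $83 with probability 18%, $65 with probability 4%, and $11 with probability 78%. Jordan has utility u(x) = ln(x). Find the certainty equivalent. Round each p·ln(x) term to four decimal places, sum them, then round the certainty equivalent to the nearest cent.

E[u] = 0.18·ln(83) + 0.04·ln(65) + 0.78·ln(11) = 0.7954 + 0.1670 + 1.8704 = 2.8328
CE = e^2.8328 ≈ 16.99

$16.99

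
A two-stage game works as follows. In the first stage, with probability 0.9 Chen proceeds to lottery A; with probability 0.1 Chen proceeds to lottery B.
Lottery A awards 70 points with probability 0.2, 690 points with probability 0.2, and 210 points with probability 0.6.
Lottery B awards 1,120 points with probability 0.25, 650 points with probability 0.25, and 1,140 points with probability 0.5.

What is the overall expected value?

EV(A) = 0.2 × 70 + 0.2 × 690 + 0.6 × 210 = 14 + 138 + 126 = 278
EV(B) = 0.25 × 1120 + 0.25 × 650 + 0.5 × 1140 = 280 + 162.5 + 570 = 1012.5
Overall = 0.9 × 278 + 0.1 × 1012.5 = 250.2 + 101.25 = 351.45

351.45 points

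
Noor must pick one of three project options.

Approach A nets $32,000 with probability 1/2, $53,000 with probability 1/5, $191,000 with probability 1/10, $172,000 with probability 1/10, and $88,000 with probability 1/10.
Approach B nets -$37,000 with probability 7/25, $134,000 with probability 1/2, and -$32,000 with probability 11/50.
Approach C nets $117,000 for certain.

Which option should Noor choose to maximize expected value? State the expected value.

Approach A = 1/2 × 32000 + 1/5 × 53000 + 1/10 × 191000 + 1/10 × 172000 + 1/10 × 88000 = 16000 + 10600 + 19100 + 17200 + 8800 = 71700
Approach B = 7/25 × (-37000) + 1/2 × 134000 + 11/50 × (-32000) = -10360 + 67000 − 7040 = 49600
Approach C: 117000 (certain)

Approach C ($117,000)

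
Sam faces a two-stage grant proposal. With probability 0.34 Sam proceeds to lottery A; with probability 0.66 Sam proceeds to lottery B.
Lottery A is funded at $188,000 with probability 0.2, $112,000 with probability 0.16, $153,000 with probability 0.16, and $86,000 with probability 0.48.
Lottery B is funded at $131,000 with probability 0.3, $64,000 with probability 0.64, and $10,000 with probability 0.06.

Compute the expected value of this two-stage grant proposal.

EV(A) = 0.2 × 188000 + 0.16 × 112000 + 0.16 × 153000 + 0.48 × 86000 = 37600 + 17920 + 24480 + 41280 = 121280
EV(B) = 0.3 × 131000 + 0.64 × 64000 + 0.06 × 10000 = 39300 + 40960 + 600 = 80860
Overall = 0.34 × 121280 + 0.66 × 80860 = 41235.2 + 53367.6 = 94602.8

$94,602.80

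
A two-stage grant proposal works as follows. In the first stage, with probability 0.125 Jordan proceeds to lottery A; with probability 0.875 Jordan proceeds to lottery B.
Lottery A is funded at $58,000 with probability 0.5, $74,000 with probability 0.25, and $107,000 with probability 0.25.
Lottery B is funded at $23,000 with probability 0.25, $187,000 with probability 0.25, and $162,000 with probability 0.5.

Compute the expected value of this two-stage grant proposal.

$126,093.75

EV(A) = 0.5 × 58000 + 0.25 × 74000 + 0.25 × 107000 = 29000 + 18500 + 26750 = 74250
EV(B) = 0.25 × 23000 + 0.25 × 187000 + 0.5 × 162000 = 5750 + 46750 + 81000 = 133500
Overall = 0.125 × 74250 + 0.875 × 133500 = 9281.25 + 116812.5 = 126093.75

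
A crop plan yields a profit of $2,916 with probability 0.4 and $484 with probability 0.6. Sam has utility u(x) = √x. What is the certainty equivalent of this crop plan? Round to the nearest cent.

E[u] = 0.4·√2916 + 0.6·√484 = 0.4·54 + 0.6·22 = 34.8
CE = (34.8)² = 1211.04

$1,211.04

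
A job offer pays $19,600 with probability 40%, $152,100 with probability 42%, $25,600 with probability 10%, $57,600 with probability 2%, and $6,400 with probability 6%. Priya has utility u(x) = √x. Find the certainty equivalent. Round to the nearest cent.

E[u] = 0.4·√19600 + 0.42·√152100 + 0.1·√25600 + 0.02·√57600 + 0.06·√6400 = 0.4·140 + 0.42·390 + 0.1·160 + 0.02·240 + 0.06·80 = 245.4
CE = (245.4)² = 60221.16

$60,221.16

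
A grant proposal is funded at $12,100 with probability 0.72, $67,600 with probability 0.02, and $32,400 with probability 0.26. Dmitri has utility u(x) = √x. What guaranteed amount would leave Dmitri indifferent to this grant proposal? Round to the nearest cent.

E[u] = 0.72·√12100 + 0.02·√67600 + 0.26·√32400 = 0.72·110 + 0.02·260 + 0.26·180 = 131.2
CE = (131.2)² = 17213.44

$17,213.44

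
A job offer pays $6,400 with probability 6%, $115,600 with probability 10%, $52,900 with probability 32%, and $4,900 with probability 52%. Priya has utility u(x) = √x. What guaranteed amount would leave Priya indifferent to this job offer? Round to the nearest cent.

E[u] = 0.06·√6400 + 0.1·√115600 + 0.32·√52900 + 0.52·√4900 = 0.06·80 + 0.1·340 + 0.32·230 + 0.52·70 = 148.8
CE = (148.8)² = 22141.44

$22,141.44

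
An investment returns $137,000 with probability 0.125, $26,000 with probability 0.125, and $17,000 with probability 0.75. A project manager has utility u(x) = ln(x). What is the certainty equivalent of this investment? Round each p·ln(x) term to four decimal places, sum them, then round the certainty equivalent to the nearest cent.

E[u] = 0.125·ln(137000) + 0.125·ln(26000) + 0.75·ln(17000) = 1.4785 + 1.2707 + 7.3057 = 10.0549
CE = e^10.0549 ≈ 23269.53

$23,269.53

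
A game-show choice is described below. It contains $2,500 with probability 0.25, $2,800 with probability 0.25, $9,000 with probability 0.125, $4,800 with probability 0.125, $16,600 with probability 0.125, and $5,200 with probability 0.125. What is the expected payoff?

$5,775

EV = 0.25 × 2500 + 0.25 × 2800 + 0.125 × 9000 + 0.125 × 4800 + 0.125 × 16600 + 0.125 × 5200 = 625 + 700 + 1125 + 600 + 2075 + 650 = 5775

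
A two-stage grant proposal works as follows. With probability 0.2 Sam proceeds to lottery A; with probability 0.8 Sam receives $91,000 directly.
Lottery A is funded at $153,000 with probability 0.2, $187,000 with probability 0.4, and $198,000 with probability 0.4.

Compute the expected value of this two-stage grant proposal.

EV(A) = 0.2 × 153000 + 0.4 × 187000 + 0.4 × 198000 = 30600 + 74800 + 79200 = 184600
Branch B: 91000 (certain)
Overall = 0.2 × 184600 + 0.8 × 91000 = 36920 + 72800 = 109720

$109,720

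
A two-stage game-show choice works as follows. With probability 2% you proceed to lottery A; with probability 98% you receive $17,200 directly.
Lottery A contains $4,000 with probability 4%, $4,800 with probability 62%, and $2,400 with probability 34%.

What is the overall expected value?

$16,935.04

EV(A) = 0.04 × 4000 + 0.62 × 4800 + 0.34 × 2400 = 160 + 2976 + 816 = 3952
Branch B: 17200 (certain)
Overall = 0.02 × 3952 + 0.98 × 17200 = 79.04 + 16856 = 16935.04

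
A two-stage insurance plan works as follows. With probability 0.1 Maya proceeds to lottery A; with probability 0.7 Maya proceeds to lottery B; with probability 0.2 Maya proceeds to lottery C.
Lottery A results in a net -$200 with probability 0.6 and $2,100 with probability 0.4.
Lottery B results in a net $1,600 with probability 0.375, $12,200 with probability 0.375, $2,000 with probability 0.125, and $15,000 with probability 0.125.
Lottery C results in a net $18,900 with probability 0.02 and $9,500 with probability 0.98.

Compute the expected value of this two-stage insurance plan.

$7,119.60

EV(A) = 0.6 × (-200) + 0.4 × 2100 = -120 + 840 = 720
EV(B) = 0.375 × 1600 + 0.375 × 12200 + 0.125 × 2000 + 0.125 × 15000 = 600 + 4575 + 250 + 1875 = 7300
EV(C) = 0.02 × 18900 + 0.98 × 9500 = 378 + 9310 = 9688
Overall = 0.1 × 720 + 0.7 × 7300 + 0.2 × 9688 = 72 + 5110 + 1937.6 = 7119.6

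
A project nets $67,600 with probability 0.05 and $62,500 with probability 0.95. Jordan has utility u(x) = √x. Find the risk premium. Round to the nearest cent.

E[u] = 0.05·√67600 + 0.95·√62500 = 0.05·260 + 0.95·250 = 250.5
CE = (250.5)² = 62750.25
Risk premium = EV − CE = 62755 − 62750.25 = 4.75

$4.75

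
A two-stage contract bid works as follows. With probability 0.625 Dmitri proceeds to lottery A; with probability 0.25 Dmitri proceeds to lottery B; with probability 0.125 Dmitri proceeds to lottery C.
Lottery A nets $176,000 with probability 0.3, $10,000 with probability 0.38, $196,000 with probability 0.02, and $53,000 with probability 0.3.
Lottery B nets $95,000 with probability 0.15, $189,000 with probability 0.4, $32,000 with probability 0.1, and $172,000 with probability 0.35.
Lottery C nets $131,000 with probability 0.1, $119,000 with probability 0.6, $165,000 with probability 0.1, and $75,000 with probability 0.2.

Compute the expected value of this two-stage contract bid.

$100,575

EV(A) = 0.3 × 176000 + 0.38 × 10000 + 0.02 × 196000 + 0.3 × 53000 = 52800 + 3800 + 3920 + 15900 = 76420
EV(B) = 0.15 × 95000 + 0.4 × 189000 + 0.1 × 32000 + 0.35 × 172000 = 14250 + 75600 + 3200 + 60200 = 153250
EV(C) = 0.1 × 131000 + 0.6 × 119000 + 0.1 × 165000 + 0.2 × 75000 = 13100 + 71400 + 16500 + 15000 = 116000
Overall = 0.625 × 76420 + 0.25 × 153250 + 0.125 × 116000 = 47762.5 + 38312.5 + 14500 = 100575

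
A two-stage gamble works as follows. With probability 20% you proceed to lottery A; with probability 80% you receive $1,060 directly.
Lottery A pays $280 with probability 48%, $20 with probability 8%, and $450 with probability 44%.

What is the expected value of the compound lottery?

EV(A) = 0.48 × 280 + 0.08 × 20 + 0.44 × 450 = 134.4 + 1.6 + 198 = 334
Branch B: 1060 (certain)
Overall = 0.2 × 334 + 0.8 × 1060 = 66.8 + 848 = 914.8

$914.80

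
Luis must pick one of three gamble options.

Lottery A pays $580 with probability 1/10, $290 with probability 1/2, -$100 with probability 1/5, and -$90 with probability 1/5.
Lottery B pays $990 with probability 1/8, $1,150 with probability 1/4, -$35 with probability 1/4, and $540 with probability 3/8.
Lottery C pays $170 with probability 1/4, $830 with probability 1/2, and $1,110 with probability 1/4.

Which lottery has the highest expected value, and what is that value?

Lottery C ($735)

Lottery A = 1/10 × 580 + 1/2 × 290 + 1/5 × (-100) + 1/5 × (-90) = 58 + 145 − 20 − 18 = 165
Lottery B = 1/8 × 990 + 1/4 × 1150 + 1/4 × (-35) + 3/8 × 540 = 123.75 + 287.5 − 8.75 + 202.5 = 605
Lottery C = 1/4 × 170 + 1/2 × 830 + 1/4 × 1110 = 42.5 + 415 + 277.5 = 735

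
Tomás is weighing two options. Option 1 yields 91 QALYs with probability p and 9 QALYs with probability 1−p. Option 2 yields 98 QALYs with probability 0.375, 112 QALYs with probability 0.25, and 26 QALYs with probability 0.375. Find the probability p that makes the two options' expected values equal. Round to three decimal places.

p = 0.799

EV(Option 2) = 0.375 × 98 + 0.25 × 112 + 0.375 × 26 = 36.75 + 28 + 9.75 = 74.5
p·91 + (1−p)·9 = 74.5
82p + 9 = 74.5
p = (74.5 − 9) / 82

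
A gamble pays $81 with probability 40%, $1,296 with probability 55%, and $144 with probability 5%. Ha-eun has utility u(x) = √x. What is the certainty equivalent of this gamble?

$576

E[u] = 0.4·√81 + 0.55·√1296 + 0.05·√144 = 0.4·9 + 0.55·36 + 0.05·12 = 24
CE = (24)² = 576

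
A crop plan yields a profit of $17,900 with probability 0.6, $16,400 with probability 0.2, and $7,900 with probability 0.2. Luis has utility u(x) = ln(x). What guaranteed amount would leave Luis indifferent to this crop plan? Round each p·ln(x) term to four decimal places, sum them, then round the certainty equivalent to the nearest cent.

$14,934.06

E[u] = 0.6·ln(17900) + 0.2·ln(16400) + 0.2·ln(7900) = 5.8755 + 1.9410 + 1.7949 = 9.6114
CE = e^9.6114 ≈ 14934.06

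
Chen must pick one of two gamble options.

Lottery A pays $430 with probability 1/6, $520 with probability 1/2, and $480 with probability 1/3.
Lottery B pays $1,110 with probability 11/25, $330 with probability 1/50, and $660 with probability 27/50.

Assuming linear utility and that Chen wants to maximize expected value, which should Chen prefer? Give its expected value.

Lottery A = 1/6 × 430 + 1/2 × 520 + 1/3 × 480 = 71.6667 + 260 + 160 = 491.6667
Lottery B = 11/25 × 1110 + 1/50 × 330 + 27/50 × 660 = 488.4 + 6.6 + 356.4 = 851.4

Lottery B ($851.40)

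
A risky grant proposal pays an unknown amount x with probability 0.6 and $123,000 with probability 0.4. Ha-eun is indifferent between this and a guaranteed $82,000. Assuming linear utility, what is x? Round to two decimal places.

x = $54,666.67

0.6·x + 0.4·123000 = 82000
0.6·x = 82000 − 49200 = 32800
x = 32800 / 0.6 = 54666.6667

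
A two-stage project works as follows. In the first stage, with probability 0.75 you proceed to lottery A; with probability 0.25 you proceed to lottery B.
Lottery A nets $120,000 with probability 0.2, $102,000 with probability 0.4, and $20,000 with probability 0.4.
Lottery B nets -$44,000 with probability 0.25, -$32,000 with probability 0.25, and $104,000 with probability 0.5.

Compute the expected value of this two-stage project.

$62,850

EV(A) = 0.2 × 120000 + 0.4 × 102000 + 0.4 × 20000 = 24000 + 40800 + 8000 = 72800
EV(B) = 0.25 × (-44000) + 0.25 × (-32000) + 0.5 × 104000 = -11000 − 8000 + 52000 = 33000
Overall = 0.75 × 72800 + 0.25 × 33000 = 54600 + 8250 = 62850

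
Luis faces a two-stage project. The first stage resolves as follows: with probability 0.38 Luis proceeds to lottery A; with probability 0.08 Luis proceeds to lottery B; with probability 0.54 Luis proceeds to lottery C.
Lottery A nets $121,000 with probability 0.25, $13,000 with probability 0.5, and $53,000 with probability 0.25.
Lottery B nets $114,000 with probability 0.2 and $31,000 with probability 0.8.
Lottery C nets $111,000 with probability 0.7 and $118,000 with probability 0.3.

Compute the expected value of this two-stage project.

$83,882

EV(A) = 0.25 × 121000 + 0.5 × 13000 + 0.25 × 53000 = 30250 + 6500 + 13250 = 50000
EV(B) = 0.2 × 114000 + 0.8 × 31000 = 22800 + 24800 = 47600
EV(C) = 0.7 × 111000 + 0.3 × 118000 = 77700 + 35400 = 113100
Overall = 0.38 × 50000 + 0.08 × 47600 + 0.54 × 113100 = 19000 + 3808 + 61074 = 83882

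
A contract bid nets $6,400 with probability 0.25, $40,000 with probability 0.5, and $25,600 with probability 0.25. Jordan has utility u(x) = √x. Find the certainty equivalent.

$25,600

E[u] = 0.25·√6400 + 0.5·√40000 + 0.25·√25600 = 0.25·80 + 0.5·200 + 0.25·160 = 160
CE = (160)² = 25600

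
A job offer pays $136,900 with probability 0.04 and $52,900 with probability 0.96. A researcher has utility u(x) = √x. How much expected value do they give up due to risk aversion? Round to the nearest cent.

$752.64

E[u] = 0.04·√136900 + 0.96·√52900 = 0.04·370 + 0.96·230 = 235.6
CE = (235.6)² = 55507.36
Risk premium = EV − CE = 56260 − 55507.36 = 752.64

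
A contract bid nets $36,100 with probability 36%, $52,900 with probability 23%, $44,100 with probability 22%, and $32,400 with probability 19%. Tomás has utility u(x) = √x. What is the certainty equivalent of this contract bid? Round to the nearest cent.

E[u] = 0.36·√36100 + 0.23·√52900 + 0.22·√44100 + 0.19·√32400 = 0.36·190 + 0.23·230 + 0.22·210 + 0.19·180 = 201.7
CE = (201.7)² = 40682.89

$40,682.89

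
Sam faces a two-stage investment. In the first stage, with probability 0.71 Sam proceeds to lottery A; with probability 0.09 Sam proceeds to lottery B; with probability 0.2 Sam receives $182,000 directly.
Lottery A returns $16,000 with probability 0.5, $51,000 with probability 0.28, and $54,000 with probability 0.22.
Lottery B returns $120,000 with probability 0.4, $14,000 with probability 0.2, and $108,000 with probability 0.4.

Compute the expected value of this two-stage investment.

$69,113.60

EV(A) = 0.5 × 16000 + 0.28 × 51000 + 0.22 × 54000 = 8000 + 14280 + 11880 = 34160
EV(B) = 0.4 × 120000 + 0.2 × 14000 + 0.4 × 108000 = 48000 + 2800 + 43200 = 94000
Branch C: 182000 (certain)
Overall = 0.71 × 34160 + 0.09 × 94000 + 0.2 × 182000 = 24253.6 + 8460 + 36400 = 69113.6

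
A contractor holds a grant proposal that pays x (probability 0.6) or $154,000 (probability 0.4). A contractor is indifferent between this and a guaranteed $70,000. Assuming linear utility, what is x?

0.6·x + 0.4·154000 = 70000
0.6·x = 70000 − 61600 = 8400
x = 8400 / 0.6 = 14000

x = $14,000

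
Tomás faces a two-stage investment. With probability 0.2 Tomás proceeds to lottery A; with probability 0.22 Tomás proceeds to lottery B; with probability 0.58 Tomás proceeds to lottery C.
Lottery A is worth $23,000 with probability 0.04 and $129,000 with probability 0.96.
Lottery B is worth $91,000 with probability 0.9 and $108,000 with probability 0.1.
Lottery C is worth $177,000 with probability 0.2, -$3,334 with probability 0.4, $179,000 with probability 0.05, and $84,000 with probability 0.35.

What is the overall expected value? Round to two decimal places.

$87,347.51

EV(A) = 0.04 × 23000 + 0.96 × 129000 = 920 + 123840 = 124760
EV(B) = 0.9 × 91000 + 0.1 × 108000 = 81900 + 10800 = 92700
EV(C) = 0.2 × 177000 + 0.4 × (-3334) + 0.05 × 179000 + 0.35 × 84000 = 35400 − 1333.6 + 8950 + 29400 = 72416.4
Overall = 0.2 × 124760 + 0.22 × 92700 + 0.58 × 72416.4 = 24952 + 20394 + 42001.512 = 87347.512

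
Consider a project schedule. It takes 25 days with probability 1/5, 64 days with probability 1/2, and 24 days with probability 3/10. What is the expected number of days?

44.2 days

EV = 1/5 × 25 + 1/2 × 64 + 3/10 × 24 = 5 + 32 + 7.2 = 44.2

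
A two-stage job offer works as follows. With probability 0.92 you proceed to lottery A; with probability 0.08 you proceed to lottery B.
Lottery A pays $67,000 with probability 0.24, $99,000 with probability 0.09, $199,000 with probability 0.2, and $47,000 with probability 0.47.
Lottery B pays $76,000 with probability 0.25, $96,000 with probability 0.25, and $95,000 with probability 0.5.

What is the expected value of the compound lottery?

EV(A) = 0.24 × 67000 + 0.09 × 99000 + 0.2 × 199000 + 0.47 × 47000 = 16080 + 8910 + 39800 + 22090 = 86880
EV(B) = 0.25 × 76000 + 0.25 × 96000 + 0.5 × 95000 = 19000 + 24000 + 47500 = 90500
Overall = 0.92 × 86880 + 0.08 × 90500 = 79929.6 + 7240 = 87169.6

$87,169.60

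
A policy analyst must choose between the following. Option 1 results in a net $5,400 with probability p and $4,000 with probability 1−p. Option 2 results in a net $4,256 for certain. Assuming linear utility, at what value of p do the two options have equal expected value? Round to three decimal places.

p·5400 + (1−p)·4000 = 4256
1400p + 4000 = 4256
p = (4256 − 4000) / 1400

p = 0.183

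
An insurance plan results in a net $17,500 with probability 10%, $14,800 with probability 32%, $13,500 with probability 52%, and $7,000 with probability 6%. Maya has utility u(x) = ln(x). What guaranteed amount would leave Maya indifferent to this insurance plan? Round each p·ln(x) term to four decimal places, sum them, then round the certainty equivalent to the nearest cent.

$13,717.12

E[u] = 0.1·ln(17500) + 0.32·ln(14800) + 0.52·ln(13500) + 0.06·ln(7000) = 0.9770 + 3.0728 + 4.9454 + 0.5312 = 9.5264
CE = e^9.5264 ≈ 13717.12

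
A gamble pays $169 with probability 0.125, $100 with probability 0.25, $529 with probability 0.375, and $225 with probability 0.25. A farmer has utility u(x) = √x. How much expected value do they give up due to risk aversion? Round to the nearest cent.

E[u] = 0.125·√169 + 0.25·√100 + 0.375·√529 + 0.25·√225 = 0.125·13 + 0.25·10 + 0.375·23 + 0.25·15 = 16.5
CE = (16.5)² = 272.25
Risk premium = EV − CE = 300.75 − 272.25 = 28.5

$28.50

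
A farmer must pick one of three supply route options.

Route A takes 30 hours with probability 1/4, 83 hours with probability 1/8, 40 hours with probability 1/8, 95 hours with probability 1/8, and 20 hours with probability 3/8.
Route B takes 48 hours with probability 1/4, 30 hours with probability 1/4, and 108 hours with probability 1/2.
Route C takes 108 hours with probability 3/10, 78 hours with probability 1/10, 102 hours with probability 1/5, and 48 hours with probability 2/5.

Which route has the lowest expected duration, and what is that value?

Route A = 1/4 × 30 + 1/8 × 83 + 1/8 × 40 + 1/8 × 95 + 3/8 × 20 = 7.5 + 10.375 + 5 + 11.875 + 7.5 = 42.25
Route B = 1/4 × 48 + 1/4 × 30 + 1/2 × 108 = 12 + 7.5 + 54 = 73.5
Route C = 3/10 × 108 + 1/10 × 78 + 1/5 × 102 + 2/5 × 48 = 32.4 + 7.8 + 20.4 + 19.2 = 79.8

Route A (42.25 hours)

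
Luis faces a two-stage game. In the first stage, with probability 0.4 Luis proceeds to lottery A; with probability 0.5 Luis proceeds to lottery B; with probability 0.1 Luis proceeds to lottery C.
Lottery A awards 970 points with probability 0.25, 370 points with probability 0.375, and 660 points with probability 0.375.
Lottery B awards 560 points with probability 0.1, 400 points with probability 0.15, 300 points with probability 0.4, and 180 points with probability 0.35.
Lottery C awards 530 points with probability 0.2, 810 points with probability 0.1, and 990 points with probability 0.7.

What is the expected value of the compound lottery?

489 points

EV(A) = 0.25 × 970 + 0.375 × 370 + 0.375 × 660 = 242.5 + 138.75 + 247.5 = 628.75
EV(B) = 0.1 × 560 + 0.15 × 400 + 0.4 × 300 + 0.35 × 180 = 56 + 60 + 120 + 63 = 299
EV(C) = 0.2 × 530 + 0.1 × 810 + 0.7 × 990 = 106 + 81 + 693 = 880
Overall = 0.4 × 628.75 + 0.5 × 299 + 0.1 × 880 = 251.5 + 149.5 + 88 = 489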